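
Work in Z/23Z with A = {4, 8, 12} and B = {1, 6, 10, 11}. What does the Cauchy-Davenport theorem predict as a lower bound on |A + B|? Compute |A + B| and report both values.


Cauchy-Davenport: |A + B| ≥ min(p, |A| + |B| - 1) for A, B nonempty in Z/pZ.
|A| = 3, |B| = 4, p = 23.
CD lower bound = min(23, 3 + 4 - 1) = min(23, 6) = 6.
Compute A + B mod 23 directly:
a = 4: 4+1=5, 4+6=10, 4+10=14, 4+11=15
a = 8: 8+1=9, 8+6=14, 8+10=18, 8+11=19
a = 12: 12+1=13, 12+6=18, 12+10=22, 12+11=0
A + B = {0, 5, 9, 10, 13, 14, 15, 18, 19, 22}, so |A + B| = 10.
Verify: 10 ≥ 6? Yes ✓.

CD lower bound = 6, actual |A + B| = 10.


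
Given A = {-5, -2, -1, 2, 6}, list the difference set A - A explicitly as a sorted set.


A - A = {a - a' : a, a' ∈ A}.
Compute a - a' for each ordered pair (a, a'):
a = -5: -5--5=0, -5--2=-3, -5--1=-4, -5-2=-7, -5-6=-11
a = -2: -2--5=3, -2--2=0, -2--1=-1, -2-2=-4, -2-6=-8
a = -1: -1--5=4, -1--2=1, -1--1=0, -1-2=-3, -1-6=-7
a = 2: 2--5=7, 2--2=4, 2--1=3, 2-2=0, 2-6=-4
a = 6: 6--5=11, 6--2=8, 6--1=7, 6-2=4, 6-6=0
Collecting distinct values (and noting 0 appears from a-a):
A - A = {-11, -8, -7, -4, -3, -1, 0, 1, 3, 4, 7, 8, 11}
|A - A| = 13

A - A = {-11, -8, -7, -4, -3, -1, 0, 1, 3, 4, 7, 8, 11}


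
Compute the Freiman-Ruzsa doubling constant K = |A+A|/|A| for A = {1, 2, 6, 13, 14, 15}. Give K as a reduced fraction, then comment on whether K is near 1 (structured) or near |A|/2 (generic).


|A| = 6.
Compute A + A by enumerating all 36 pairs.
A + A = {2, 3, 4, 7, 8, 12, 14, 15, 16, 17, 19, 20, 21, 26, 27, 28, 29, 30}, so |A + A| = 18.
K = |A + A| / |A| = 18/6 = 3/1 ≈ 3.0000.
Reference: AP of size 6 gives K = 11/6 ≈ 1.8333; a fully generic set of size 6 gives K ≈ 3.5000.

|A| = 6, |A + A| = 18, K = 18/6 = 3/1.


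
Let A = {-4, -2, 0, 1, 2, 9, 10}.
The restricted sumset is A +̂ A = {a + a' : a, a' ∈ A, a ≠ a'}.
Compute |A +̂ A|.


Restricted sumset: A +̂ A = {a + a' : a ∈ A, a' ∈ A, a ≠ a'}.
Equivalently, take A + A and drop any sum 2a that is achievable ONLY as a + a for a ∈ A (i.e. sums representable only with equal summands).
Enumerate pairs (a, a') with a < a' (symmetric, so each unordered pair gives one sum; this covers all a ≠ a'):
  -4 + -2 = -6
  -4 + 0 = -4
  -4 + 1 = -3
  -4 + 2 = -2
  -4 + 9 = 5
  -4 + 10 = 6
  -2 + 0 = -2
  -2 + 1 = -1
  -2 + 2 = 0
  -2 + 9 = 7
  -2 + 10 = 8
  0 + 1 = 1
  0 + 2 = 2
  0 + 9 = 9
  0 + 10 = 10
  1 + 2 = 3
  1 + 9 = 10
  1 + 10 = 11
  2 + 9 = 11
  2 + 10 = 12
  9 + 10 = 19
Collected distinct sums: {-6, -4, -3, -2, -1, 0, 1, 2, 3, 5, 6, 7, 8, 9, 10, 11, 12, 19}
|A +̂ A| = 18
(Reference bound: |A +̂ A| ≥ 2|A| - 3 for |A| ≥ 2, with |A| = 7 giving ≥ 11.)

|A +̂ A| = 18


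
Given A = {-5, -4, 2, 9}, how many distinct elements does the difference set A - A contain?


A - A = {a - a' : a, a' ∈ A}; |A| = 4.
Bounds: 2|A|-1 ≤ |A - A| ≤ |A|² - |A| + 1, i.e. 7 ≤ |A - A| ≤ 13.
Note: 0 ∈ A - A always (from a - a). The set is symmetric: if d ∈ A - A then -d ∈ A - A.
Enumerate nonzero differences d = a - a' with a > a' (then include -d):
Positive differences: {1, 6, 7, 13, 14}
Full difference set: {0} ∪ (positive diffs) ∪ (negative diffs).
|A - A| = 1 + 2·5 = 11 (matches direct enumeration: 11).

|A - A| = 11


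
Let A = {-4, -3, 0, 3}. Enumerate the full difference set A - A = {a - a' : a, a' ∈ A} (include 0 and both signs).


A - A = {a - a' : a, a' ∈ A}.
Compute a - a' for each ordered pair (a, a'):
a = -4: -4--4=0, -4--3=-1, -4-0=-4, -4-3=-7
a = -3: -3--4=1, -3--3=0, -3-0=-3, -3-3=-6
a = 0: 0--4=4, 0--3=3, 0-0=0, 0-3=-3
a = 3: 3--4=7, 3--3=6, 3-0=3, 3-3=0
Collecting distinct values (and noting 0 appears from a-a):
A - A = {-7, -6, -4, -3, -1, 0, 1, 3, 4, 6, 7}
|A - A| = 11

A - A = {-7, -6, -4, -3, -1, 0, 1, 3, 4, 6, 7}


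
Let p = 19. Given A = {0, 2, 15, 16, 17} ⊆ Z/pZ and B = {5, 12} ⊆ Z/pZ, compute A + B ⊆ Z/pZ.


Work in Z/19Z: reduce every sum a + b modulo 19.
Enumerate all 10 pairs:
a = 0: 0+5=5, 0+12=12
a = 2: 2+5=7, 2+12=14
a = 15: 15+5=1, 15+12=8
a = 16: 16+5=2, 16+12=9
a = 17: 17+5=3, 17+12=10
Distinct residues collected: {1, 2, 3, 5, 7, 8, 9, 10, 12, 14}
|A + B| = 10 (out of 19 total residues).

A + B = {1, 2, 3, 5, 7, 8, 9, 10, 12, 14}


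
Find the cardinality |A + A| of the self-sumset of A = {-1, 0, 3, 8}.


A + A = {a + a' : a, a' ∈ A}; |A| = 4.
General bounds: 2|A| - 1 ≤ |A + A| ≤ |A|(|A|+1)/2, i.e. 7 ≤ |A + A| ≤ 10.
Lower bound 2|A|-1 is attained iff A is an arithmetic progression.
Enumerate sums a + a' for a ≤ a' (symmetric, so this suffices):
a = -1: -1+-1=-2, -1+0=-1, -1+3=2, -1+8=7
a = 0: 0+0=0, 0+3=3, 0+8=8
a = 3: 3+3=6, 3+8=11
a = 8: 8+8=16
Distinct sums: {-2, -1, 0, 2, 3, 6, 7, 8, 11, 16}
|A + A| = 10

|A + A| = 10


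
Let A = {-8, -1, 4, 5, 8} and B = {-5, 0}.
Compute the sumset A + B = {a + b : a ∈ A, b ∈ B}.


A + B = {a + b : a ∈ A, b ∈ B}.
Enumerate all |A|·|B| = 5·2 = 10 pairs (a, b) and collect distinct sums.
a = -8: -8+-5=-13, -8+0=-8
a = -1: -1+-5=-6, -1+0=-1
a = 4: 4+-5=-1, 4+0=4
a = 5: 5+-5=0, 5+0=5
a = 8: 8+-5=3, 8+0=8
Collecting distinct sums: A + B = {-13, -8, -6, -1, 0, 3, 4, 5, 8}
|A + B| = 9

A + B = {-13, -8, -6, -1, 0, 3, 4, 5, 8}


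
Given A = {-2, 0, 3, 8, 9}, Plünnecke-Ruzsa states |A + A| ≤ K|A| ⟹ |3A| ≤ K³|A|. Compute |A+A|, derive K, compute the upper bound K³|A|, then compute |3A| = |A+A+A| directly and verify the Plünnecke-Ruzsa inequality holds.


|A| = 5.
Step 1: Compute A + A by enumerating all 25 pairs.
A + A = {-4, -2, 0, 1, 3, 6, 7, 8, 9, 11, 12, 16, 17, 18}, so |A + A| = 14.
Step 2: Doubling constant K = |A + A|/|A| = 14/5 = 14/5 ≈ 2.8000.
Step 3: Plünnecke-Ruzsa gives |3A| ≤ K³·|A| = (2.8000)³ · 5 ≈ 109.7600.
Step 4: Compute 3A = A + A + A directly by enumerating all triples (a,b,c) ∈ A³; |3A| = 28.
Step 5: Check 28 ≤ 109.7600? Yes ✓.

K = 14/5, Plünnecke-Ruzsa bound K³|A| ≈ 109.7600, |3A| = 28, inequality holds.


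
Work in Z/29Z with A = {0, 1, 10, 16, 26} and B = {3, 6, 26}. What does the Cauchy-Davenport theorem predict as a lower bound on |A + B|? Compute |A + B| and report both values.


Cauchy-Davenport: |A + B| ≥ min(p, |A| + |B| - 1) for A, B nonempty in Z/pZ.
|A| = 5, |B| = 3, p = 29.
CD lower bound = min(29, 5 + 3 - 1) = min(29, 7) = 7.
Compute A + B mod 29 directly:
a = 0: 0+3=3, 0+6=6, 0+26=26
a = 1: 1+3=4, 1+6=7, 1+26=27
a = 10: 10+3=13, 10+6=16, 10+26=7
a = 16: 16+3=19, 16+6=22, 16+26=13
a = 26: 26+3=0, 26+6=3, 26+26=23
A + B = {0, 3, 4, 6, 7, 13, 16, 19, 22, 23, 26, 27}, so |A + B| = 12.
Verify: 12 ≥ 7? Yes ✓.

CD lower bound = 7, actual |A + B| = 12.


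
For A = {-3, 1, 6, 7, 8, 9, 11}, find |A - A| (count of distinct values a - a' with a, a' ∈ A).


A - A = {a - a' : a, a' ∈ A}; |A| = 7.
Bounds: 2|A|-1 ≤ |A - A| ≤ |A|² - |A| + 1, i.e. 13 ≤ |A - A| ≤ 43.
Note: 0 ∈ A - A always (from a - a). The set is symmetric: if d ∈ A - A then -d ∈ A - A.
Enumerate nonzero differences d = a - a' with a > a' (then include -d):
Positive differences: {1, 2, 3, 4, 5, 6, 7, 8, 9, 10, 11, 12, 14}
Full difference set: {0} ∪ (positive diffs) ∪ (negative diffs).
|A - A| = 1 + 2·13 = 27 (matches direct enumeration: 27).

|A - A| = 27


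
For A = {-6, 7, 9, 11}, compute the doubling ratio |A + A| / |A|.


|A| = 4.
Compute A + A by enumerating all 16 pairs.
A + A = {-12, 1, 3, 5, 14, 16, 18, 20, 22}, so |A + A| = 9.
K = |A + A| / |A| = 9/4 (already in lowest terms) ≈ 2.2500.
Reference: AP of size 4 gives K = 7/4 ≈ 1.7500; a fully generic set of size 4 gives K ≈ 2.5000.

|A| = 4, |A + A| = 9, K = 9/4.


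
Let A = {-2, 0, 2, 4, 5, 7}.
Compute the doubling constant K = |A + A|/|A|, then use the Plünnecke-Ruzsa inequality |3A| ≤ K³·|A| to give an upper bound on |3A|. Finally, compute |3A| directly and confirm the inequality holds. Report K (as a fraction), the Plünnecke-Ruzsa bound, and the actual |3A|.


|A| = 6.
Step 1: Compute A + A by enumerating all 36 pairs.
A + A = {-4, -2, 0, 2, 3, 4, 5, 6, 7, 8, 9, 10, 11, 12, 14}, so |A + A| = 15.
Step 2: Doubling constant K = |A + A|/|A| = 15/6 = 15/6 ≈ 2.5000.
Step 3: Plünnecke-Ruzsa gives |3A| ≤ K³·|A| = (2.5000)³ · 6 ≈ 93.7500.
Step 4: Compute 3A = A + A + A directly by enumerating all triples (a,b,c) ∈ A³; |3A| = 24.
Step 5: Check 24 ≤ 93.7500? Yes ✓.

K = 15/6, Plünnecke-Ruzsa bound K³|A| ≈ 93.7500, |3A| = 24, inequality holds.


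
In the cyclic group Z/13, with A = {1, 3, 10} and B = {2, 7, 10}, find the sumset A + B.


Work in Z/13Z: reduce every sum a + b modulo 13.
Enumerate all 9 pairs:
a = 1: 1+2=3, 1+7=8, 1+10=11
a = 3: 3+2=5, 3+7=10, 3+10=0
a = 10: 10+2=12, 10+7=4, 10+10=7
Distinct residues collected: {0, 3, 4, 5, 7, 8, 10, 11, 12}
|A + B| = 9 (out of 13 total residues).

A + B = {0, 3, 4, 5, 7, 8, 10, 11, 12}


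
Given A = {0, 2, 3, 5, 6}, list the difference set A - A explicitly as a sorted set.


A - A = {a - a' : a, a' ∈ A}.
Compute a - a' for each ordered pair (a, a'):
a = 0: 0-0=0, 0-2=-2, 0-3=-3, 0-5=-5, 0-6=-6
a = 2: 2-0=2, 2-2=0, 2-3=-1, 2-5=-3, 2-6=-4
a = 3: 3-0=3, 3-2=1, 3-3=0, 3-5=-2, 3-6=-3
a = 5: 5-0=5, 5-2=3, 5-3=2, 5-5=0, 5-6=-1
a = 6: 6-0=6, 6-2=4, 6-3=3, 6-5=1, 6-6=0
Collecting distinct values (and noting 0 appears from a-a):
A - A = {-6, -5, -4, -3, -2, -1, 0, 1, 2, 3, 4, 5, 6}
|A - A| = 13

A - A = {-6, -5, -4, -3, -2, -1, 0, 1, 2, 3, 4, 5, 6}


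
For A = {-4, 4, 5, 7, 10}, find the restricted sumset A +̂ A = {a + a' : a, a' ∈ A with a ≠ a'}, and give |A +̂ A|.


Restricted sumset: A +̂ A = {a + a' : a ∈ A, a' ∈ A, a ≠ a'}.
Equivalently, take A + A and drop any sum 2a that is achievable ONLY as a + a for a ∈ A (i.e. sums representable only with equal summands).
Enumerate pairs (a, a') with a < a' (symmetric, so each unordered pair gives one sum; this covers all a ≠ a'):
  -4 + 4 = 0
  -4 + 5 = 1
  -4 + 7 = 3
  -4 + 10 = 6
  4 + 5 = 9
  4 + 7 = 11
  4 + 10 = 14
  5 + 7 = 12
  5 + 10 = 15
  7 + 10 = 17
Collected distinct sums: {0, 1, 3, 6, 9, 11, 12, 14, 15, 17}
|A +̂ A| = 10
(Reference bound: |A +̂ A| ≥ 2|A| - 3 for |A| ≥ 2, with |A| = 5 giving ≥ 7.)

|A +̂ A| = 10


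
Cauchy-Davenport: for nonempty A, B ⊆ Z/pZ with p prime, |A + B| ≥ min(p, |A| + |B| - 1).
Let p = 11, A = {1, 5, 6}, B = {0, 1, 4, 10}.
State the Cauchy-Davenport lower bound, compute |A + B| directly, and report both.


Cauchy-Davenport: |A + B| ≥ min(p, |A| + |B| - 1) for A, B nonempty in Z/pZ.
|A| = 3, |B| = 4, p = 11.
CD lower bound = min(11, 3 + 4 - 1) = min(11, 6) = 6.
Compute A + B mod 11 directly:
a = 1: 1+0=1, 1+1=2, 1+4=5, 1+10=0
a = 5: 5+0=5, 5+1=6, 5+4=9, 5+10=4
a = 6: 6+0=6, 6+1=7, 6+4=10, 6+10=5
A + B = {0, 1, 2, 4, 5, 6, 7, 9, 10}, so |A + B| = 9.
Verify: 9 ≥ 6? Yes ✓.

CD lower bound = 6, actual |A + B| = 9.


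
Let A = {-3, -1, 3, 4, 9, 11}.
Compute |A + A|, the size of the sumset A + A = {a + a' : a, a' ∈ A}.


A + A = {a + a' : a, a' ∈ A}; |A| = 6.
General bounds: 2|A| - 1 ≤ |A + A| ≤ |A|(|A|+1)/2, i.e. 11 ≤ |A + A| ≤ 21.
Lower bound 2|A|-1 is attained iff A is an arithmetic progression.
Enumerate sums a + a' for a ≤ a' (symmetric, so this suffices):
a = -3: -3+-3=-6, -3+-1=-4, -3+3=0, -3+4=1, -3+9=6, -3+11=8
a = -1: -1+-1=-2, -1+3=2, -1+4=3, -1+9=8, -1+11=10
a = 3: 3+3=6, 3+4=7, 3+9=12, 3+11=14
a = 4: 4+4=8, 4+9=13, 4+11=15
a = 9: 9+9=18, 9+11=20
a = 11: 11+11=22
Distinct sums: {-6, -4, -2, 0, 1, 2, 3, 6, 7, 8, 10, 12, 13, 14, 15, 18, 20, 22}
|A + A| = 18

|A + A| = 18


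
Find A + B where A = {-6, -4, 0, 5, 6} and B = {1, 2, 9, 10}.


A + B = {a + b : a ∈ A, b ∈ B}.
Enumerate all |A|·|B| = 5·4 = 20 pairs (a, b) and collect distinct sums.
a = -6: -6+1=-5, -6+2=-4, -6+9=3, -6+10=4
a = -4: -4+1=-3, -4+2=-2, -4+9=5, -4+10=6
a = 0: 0+1=1, 0+2=2, 0+9=9, 0+10=10
a = 5: 5+1=6, 5+2=7, 5+9=14, 5+10=15
a = 6: 6+1=7, 6+2=8, 6+9=15, 6+10=16
Collecting distinct sums: A + B = {-5, -4, -3, -2, 1, 2, 3, 4, 5, 6, 7, 8, 9, 10, 14, 15, 16}
|A + B| = 17

A + B = {-5, -4, -3, -2, 1, 2, 3, 4, 5, 6, 7, 8, 9, 10, 14, 15, 16}


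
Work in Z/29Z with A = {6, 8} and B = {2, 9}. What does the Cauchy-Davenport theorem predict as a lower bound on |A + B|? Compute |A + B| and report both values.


Cauchy-Davenport: |A + B| ≥ min(p, |A| + |B| - 1) for A, B nonempty in Z/pZ.
|A| = 2, |B| = 2, p = 29.
CD lower bound = min(29, 2 + 2 - 1) = min(29, 3) = 3.
Compute A + B mod 29 directly:
a = 6: 6+2=8, 6+9=15
a = 8: 8+2=10, 8+9=17
A + B = {8, 10, 15, 17}, so |A + B| = 4.
Verify: 4 ≥ 3? Yes ✓.

CD lower bound = 3, actual |A + B| = 4.


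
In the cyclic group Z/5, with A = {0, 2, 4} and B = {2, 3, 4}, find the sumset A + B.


Work in Z/5Z: reduce every sum a + b modulo 5.
Enumerate all 9 pairs:
a = 0: 0+2=2, 0+3=3, 0+4=4
a = 2: 2+2=4, 2+3=0, 2+4=1
a = 4: 4+2=1, 4+3=2, 4+4=3
Distinct residues collected: {0, 1, 2, 3, 4}
|A + B| = 5 (out of 5 total residues).

A + B = {0, 1, 2, 3, 4}


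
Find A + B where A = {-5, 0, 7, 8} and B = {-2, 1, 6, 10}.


A + B = {a + b : a ∈ A, b ∈ B}.
Enumerate all |A|·|B| = 4·4 = 16 pairs (a, b) and collect distinct sums.
a = -5: -5+-2=-7, -5+1=-4, -5+6=1, -5+10=5
a = 0: 0+-2=-2, 0+1=1, 0+6=6, 0+10=10
a = 7: 7+-2=5, 7+1=8, 7+6=13, 7+10=17
a = 8: 8+-2=6, 8+1=9, 8+6=14, 8+10=18
Collecting distinct sums: A + B = {-7, -4, -2, 1, 5, 6, 8, 9, 10, 13, 14, 17, 18}
|A + B| = 13

A + B = {-7, -4, -2, 1, 5, 6, 8, 9, 10, 13, 14, 17, 18}


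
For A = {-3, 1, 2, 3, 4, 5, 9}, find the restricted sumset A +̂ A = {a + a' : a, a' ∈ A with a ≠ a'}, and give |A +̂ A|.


Restricted sumset: A +̂ A = {a + a' : a ∈ A, a' ∈ A, a ≠ a'}.
Equivalently, take A + A and drop any sum 2a that is achievable ONLY as a + a for a ∈ A (i.e. sums representable only with equal summands).
Enumerate pairs (a, a') with a < a' (symmetric, so each unordered pair gives one sum; this covers all a ≠ a'):
  -3 + 1 = -2
  -3 + 2 = -1
  -3 + 3 = 0
  -3 + 4 = 1
  -3 + 5 = 2
  -3 + 9 = 6
  1 + 2 = 3
  1 + 3 = 4
  1 + 4 = 5
  1 + 5 = 6
  1 + 9 = 10
  2 + 3 = 5
  2 + 4 = 6
  2 + 5 = 7
  2 + 9 = 11
  3 + 4 = 7
  3 + 5 = 8
  3 + 9 = 12
  4 + 5 = 9
  4 + 9 = 13
  5 + 9 = 14
Collected distinct sums: {-2, -1, 0, 1, 2, 3, 4, 5, 6, 7, 8, 9, 10, 11, 12, 13, 14}
|A +̂ A| = 17
(Reference bound: |A +̂ A| ≥ 2|A| - 3 for |A| ≥ 2, with |A| = 7 giving ≥ 11.)

|A +̂ A| = 17


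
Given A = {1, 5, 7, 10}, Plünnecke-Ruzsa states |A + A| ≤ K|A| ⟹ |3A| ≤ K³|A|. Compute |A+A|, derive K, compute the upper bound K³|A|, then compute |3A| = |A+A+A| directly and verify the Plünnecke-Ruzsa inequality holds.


|A| = 4.
Step 1: Compute A + A by enumerating all 16 pairs.
A + A = {2, 6, 8, 10, 11, 12, 14, 15, 17, 20}, so |A + A| = 10.
Step 2: Doubling constant K = |A + A|/|A| = 10/4 = 10/4 ≈ 2.5000.
Step 3: Plünnecke-Ruzsa gives |3A| ≤ K³·|A| = (2.5000)³ · 4 ≈ 62.5000.
Step 4: Compute 3A = A + A + A directly by enumerating all triples (a,b,c) ∈ A³; |3A| = 18.
Step 5: Check 18 ≤ 62.5000? Yes ✓.

K = 10/4, Plünnecke-Ruzsa bound K³|A| ≈ 62.5000, |3A| = 18, inequality holds.


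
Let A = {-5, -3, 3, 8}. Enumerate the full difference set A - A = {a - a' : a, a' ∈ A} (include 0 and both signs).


A - A = {a - a' : a, a' ∈ A}.
Compute a - a' for each ordered pair (a, a'):
a = -5: -5--5=0, -5--3=-2, -5-3=-8, -5-8=-13
a = -3: -3--5=2, -3--3=0, -3-3=-6, -3-8=-11
a = 3: 3--5=8, 3--3=6, 3-3=0, 3-8=-5
a = 8: 8--5=13, 8--3=11, 8-3=5, 8-8=0
Collecting distinct values (and noting 0 appears from a-a):
A - A = {-13, -11, -8, -6, -5, -2, 0, 2, 5, 6, 8, 11, 13}
|A - A| = 13

A - A = {-13, -11, -8, -6, -5, -2, 0, 2, 5, 6, 8, 11, 13}


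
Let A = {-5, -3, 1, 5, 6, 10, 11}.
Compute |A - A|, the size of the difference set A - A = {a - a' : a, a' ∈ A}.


A - A = {a - a' : a, a' ∈ A}; |A| = 7.
Bounds: 2|A|-1 ≤ |A - A| ≤ |A|² - |A| + 1, i.e. 13 ≤ |A - A| ≤ 43.
Note: 0 ∈ A - A always (from a - a). The set is symmetric: if d ∈ A - A then -d ∈ A - A.
Enumerate nonzero differences d = a - a' with a > a' (then include -d):
Positive differences: {1, 2, 4, 5, 6, 8, 9, 10, 11, 13, 14, 15, 16}
Full difference set: {0} ∪ (positive diffs) ∪ (negative diffs).
|A - A| = 1 + 2·13 = 27 (matches direct enumeration: 27).

|A - A| = 27


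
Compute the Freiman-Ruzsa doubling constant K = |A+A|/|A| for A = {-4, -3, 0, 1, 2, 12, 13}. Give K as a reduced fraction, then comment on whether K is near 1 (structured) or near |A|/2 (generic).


|A| = 7.
Compute A + A by enumerating all 49 pairs.
A + A = {-8, -7, -6, -4, -3, -2, -1, 0, 1, 2, 3, 4, 8, 9, 10, 12, 13, 14, 15, 24, 25, 26}, so |A + A| = 22.
K = |A + A| / |A| = 22/7 (already in lowest terms) ≈ 3.1429.
Reference: AP of size 7 gives K = 13/7 ≈ 1.8571; a fully generic set of size 7 gives K ≈ 4.0000.

|A| = 7, |A + A| = 22, K = 22/7.


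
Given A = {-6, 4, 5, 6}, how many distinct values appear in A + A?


A + A = {a + a' : a, a' ∈ A}; |A| = 4.
General bounds: 2|A| - 1 ≤ |A + A| ≤ |A|(|A|+1)/2, i.e. 7 ≤ |A + A| ≤ 10.
Lower bound 2|A|-1 is attained iff A is an arithmetic progression.
Enumerate sums a + a' for a ≤ a' (symmetric, so this suffices):
a = -6: -6+-6=-12, -6+4=-2, -6+5=-1, -6+6=0
a = 4: 4+4=8, 4+5=9, 4+6=10
a = 5: 5+5=10, 5+6=11
a = 6: 6+6=12
Distinct sums: {-12, -2, -1, 0, 8, 9, 10, 11, 12}
|A + A| = 9

|A + A| = 9


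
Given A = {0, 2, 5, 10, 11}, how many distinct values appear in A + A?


A + A = {a + a' : a, a' ∈ A}; |A| = 5.
General bounds: 2|A| - 1 ≤ |A + A| ≤ |A|(|A|+1)/2, i.e. 9 ≤ |A + A| ≤ 15.
Lower bound 2|A|-1 is attained iff A is an arithmetic progression.
Enumerate sums a + a' for a ≤ a' (symmetric, so this suffices):
a = 0: 0+0=0, 0+2=2, 0+5=5, 0+10=10, 0+11=11
a = 2: 2+2=4, 2+5=7, 2+10=12, 2+11=13
a = 5: 5+5=10, 5+10=15, 5+11=16
a = 10: 10+10=20, 10+11=21
a = 11: 11+11=22
Distinct sums: {0, 2, 4, 5, 7, 10, 11, 12, 13, 15, 16, 20, 21, 22}
|A + A| = 14

|A + A| = 14


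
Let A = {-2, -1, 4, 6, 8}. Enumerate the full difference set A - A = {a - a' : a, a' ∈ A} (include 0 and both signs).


A - A = {a - a' : a, a' ∈ A}.
Compute a - a' for each ordered pair (a, a'):
a = -2: -2--2=0, -2--1=-1, -2-4=-6, -2-6=-8, -2-8=-10
a = -1: -1--2=1, -1--1=0, -1-4=-5, -1-6=-7, -1-8=-9
a = 4: 4--2=6, 4--1=5, 4-4=0, 4-6=-2, 4-8=-4
a = 6: 6--2=8, 6--1=7, 6-4=2, 6-6=0, 6-8=-2
a = 8: 8--2=10, 8--1=9, 8-4=4, 8-6=2, 8-8=0
Collecting distinct values (and noting 0 appears from a-a):
A - A = {-10, -9, -8, -7, -6, -5, -4, -2, -1, 0, 1, 2, 4, 5, 6, 7, 8, 9, 10}
|A - A| = 19

A - A = {-10, -9, -8, -7, -6, -5, -4, -2, -1, 0, 1, 2, 4, 5, 6, 7, 8, 9, 10}


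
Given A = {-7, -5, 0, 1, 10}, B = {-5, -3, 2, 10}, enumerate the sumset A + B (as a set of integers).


A + B = {a + b : a ∈ A, b ∈ B}.
Enumerate all |A|·|B| = 5·4 = 20 pairs (a, b) and collect distinct sums.
a = -7: -7+-5=-12, -7+-3=-10, -7+2=-5, -7+10=3
a = -5: -5+-5=-10, -5+-3=-8, -5+2=-3, -5+10=5
a = 0: 0+-5=-5, 0+-3=-3, 0+2=2, 0+10=10
a = 1: 1+-5=-4, 1+-3=-2, 1+2=3, 1+10=11
a = 10: 10+-5=5, 10+-3=7, 10+2=12, 10+10=20
Collecting distinct sums: A + B = {-12, -10, -8, -5, -4, -3, -2, 2, 3, 5, 7, 10, 11, 12, 20}
|A + B| = 15

A + B = {-12, -10, -8, -5, -4, -3, -2, 2, 3, 5, 7, 10, 11, 12, 20}


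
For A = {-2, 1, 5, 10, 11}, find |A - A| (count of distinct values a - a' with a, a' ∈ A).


A - A = {a - a' : a, a' ∈ A}; |A| = 5.
Bounds: 2|A|-1 ≤ |A - A| ≤ |A|² - |A| + 1, i.e. 9 ≤ |A - A| ≤ 21.
Note: 0 ∈ A - A always (from a - a). The set is symmetric: if d ∈ A - A then -d ∈ A - A.
Enumerate nonzero differences d = a - a' with a > a' (then include -d):
Positive differences: {1, 3, 4, 5, 6, 7, 9, 10, 12, 13}
Full difference set: {0} ∪ (positive diffs) ∪ (negative diffs).
|A - A| = 1 + 2·10 = 21 (matches direct enumeration: 21).

|A - A| = 21


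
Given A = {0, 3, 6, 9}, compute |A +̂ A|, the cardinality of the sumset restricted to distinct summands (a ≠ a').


Restricted sumset: A +̂ A = {a + a' : a ∈ A, a' ∈ A, a ≠ a'}.
Equivalently, take A + A and drop any sum 2a that is achievable ONLY as a + a for a ∈ A (i.e. sums representable only with equal summands).
Enumerate pairs (a, a') with a < a' (symmetric, so each unordered pair gives one sum; this covers all a ≠ a'):
  0 + 3 = 3
  0 + 6 = 6
  0 + 9 = 9
  3 + 6 = 9
  3 + 9 = 12
  6 + 9 = 15
Collected distinct sums: {3, 6, 9, 12, 15}
|A +̂ A| = 5
(Reference bound: |A +̂ A| ≥ 2|A| - 3 for |A| ≥ 2, with |A| = 4 giving ≥ 5.)

|A +̂ A| = 5


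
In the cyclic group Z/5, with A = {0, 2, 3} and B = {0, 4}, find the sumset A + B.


Work in Z/5Z: reduce every sum a + b modulo 5.
Enumerate all 6 pairs:
a = 0: 0+0=0, 0+4=4
a = 2: 2+0=2, 2+4=1
a = 3: 3+0=3, 3+4=2
Distinct residues collected: {0, 1, 2, 3, 4}
|A + B| = 5 (out of 5 total residues).

A + B = {0, 1, 2, 3, 4}


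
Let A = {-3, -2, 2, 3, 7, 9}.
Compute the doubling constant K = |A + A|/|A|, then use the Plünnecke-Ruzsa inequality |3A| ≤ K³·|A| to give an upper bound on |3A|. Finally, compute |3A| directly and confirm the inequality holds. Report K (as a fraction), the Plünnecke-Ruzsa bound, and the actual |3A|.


|A| = 6.
Step 1: Compute A + A by enumerating all 36 pairs.
A + A = {-6, -5, -4, -1, 0, 1, 4, 5, 6, 7, 9, 10, 11, 12, 14, 16, 18}, so |A + A| = 17.
Step 2: Doubling constant K = |A + A|/|A| = 17/6 = 17/6 ≈ 2.8333.
Step 3: Plünnecke-Ruzsa gives |3A| ≤ K³·|A| = (2.8333)³ · 6 ≈ 136.4722.
Step 4: Compute 3A = A + A + A directly by enumerating all triples (a,b,c) ∈ A³; |3A| = 32.
Step 5: Check 32 ≤ 136.4722? Yes ✓.

K = 17/6, Plünnecke-Ruzsa bound K³|A| ≈ 136.4722, |3A| = 32, inequality holds.


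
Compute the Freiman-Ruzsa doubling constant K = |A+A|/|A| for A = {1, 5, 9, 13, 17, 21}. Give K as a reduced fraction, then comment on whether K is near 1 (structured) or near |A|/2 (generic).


|A| = 6.
Compute A + A by enumerating all 36 pairs.
A + A = {2, 6, 10, 14, 18, 22, 26, 30, 34, 38, 42}, so |A + A| = 11.
K = |A + A| / |A| = 11/6 (already in lowest terms) ≈ 1.8333.
Reference: AP of size 6 gives K = 11/6 ≈ 1.8333; a fully generic set of size 6 gives K ≈ 3.5000.

|A| = 6, |A + A| = 11, K = 11/6.


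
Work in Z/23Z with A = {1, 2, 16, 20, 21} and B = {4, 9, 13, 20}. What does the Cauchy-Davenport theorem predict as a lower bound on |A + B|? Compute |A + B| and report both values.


Cauchy-Davenport: |A + B| ≥ min(p, |A| + |B| - 1) for A, B nonempty in Z/pZ.
|A| = 5, |B| = 4, p = 23.
CD lower bound = min(23, 5 + 4 - 1) = min(23, 8) = 8.
Compute A + B mod 23 directly:
a = 1: 1+4=5, 1+9=10, 1+13=14, 1+20=21
a = 2: 2+4=6, 2+9=11, 2+13=15, 2+20=22
a = 16: 16+4=20, 16+9=2, 16+13=6, 16+20=13
a = 20: 20+4=1, 20+9=6, 20+13=10, 20+20=17
a = 21: 21+4=2, 21+9=7, 21+13=11, 21+20=18
A + B = {1, 2, 5, 6, 7, 10, 11, 13, 14, 15, 17, 18, 20, 21, 22}, so |A + B| = 15.
Verify: 15 ≥ 8? Yes ✓.

CD lower bound = 8, actual |A + B| = 15.


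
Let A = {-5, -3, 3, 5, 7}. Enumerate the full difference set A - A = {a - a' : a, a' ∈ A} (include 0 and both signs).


A - A = {a - a' : a, a' ∈ A}.
Compute a - a' for each ordered pair (a, a'):
a = -5: -5--5=0, -5--3=-2, -5-3=-8, -5-5=-10, -5-7=-12
a = -3: -3--5=2, -3--3=0, -3-3=-6, -3-5=-8, -3-7=-10
a = 3: 3--5=8, 3--3=6, 3-3=0, 3-5=-2, 3-7=-4
a = 5: 5--5=10, 5--3=8, 5-3=2, 5-5=0, 5-7=-2
a = 7: 7--5=12, 7--3=10, 7-3=4, 7-5=2, 7-7=0
Collecting distinct values (and noting 0 appears from a-a):
A - A = {-12, -10, -8, -6, -4, -2, 0, 2, 4, 6, 8, 10, 12}
|A - A| = 13

A - A = {-12, -10, -8, -6, -4, -2, 0, 2, 4, 6, 8, 10, 12}


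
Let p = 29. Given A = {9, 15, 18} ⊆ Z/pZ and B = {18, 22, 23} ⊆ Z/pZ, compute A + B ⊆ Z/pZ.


Work in Z/29Z: reduce every sum a + b modulo 29.
Enumerate all 9 pairs:
a = 9: 9+18=27, 9+22=2, 9+23=3
a = 15: 15+18=4, 15+22=8, 15+23=9
a = 18: 18+18=7, 18+22=11, 18+23=12
Distinct residues collected: {2, 3, 4, 7, 8, 9, 11, 12, 27}
|A + B| = 9 (out of 29 total residues).

A + B = {2, 3, 4, 7, 8, 9, 11, 12, 27}


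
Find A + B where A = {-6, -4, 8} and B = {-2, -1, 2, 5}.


A + B = {a + b : a ∈ A, b ∈ B}.
Enumerate all |A|·|B| = 3·4 = 12 pairs (a, b) and collect distinct sums.
a = -6: -6+-2=-8, -6+-1=-7, -6+2=-4, -6+5=-1
a = -4: -4+-2=-6, -4+-1=-5, -4+2=-2, -4+5=1
a = 8: 8+-2=6, 8+-1=7, 8+2=10, 8+5=13
Collecting distinct sums: A + B = {-8, -7, -6, -5, -4, -2, -1, 1, 6, 7, 10, 13}
|A + B| = 12

A + B = {-8, -7, -6, -5, -4, -2, -1, 1, 6, 7, 10, 13}


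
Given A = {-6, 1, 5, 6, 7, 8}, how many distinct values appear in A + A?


A + A = {a + a' : a, a' ∈ A}; |A| = 6.
General bounds: 2|A| - 1 ≤ |A + A| ≤ |A|(|A|+1)/2, i.e. 11 ≤ |A + A| ≤ 21.
Lower bound 2|A|-1 is attained iff A is an arithmetic progression.
Enumerate sums a + a' for a ≤ a' (symmetric, so this suffices):
a = -6: -6+-6=-12, -6+1=-5, -6+5=-1, -6+6=0, -6+7=1, -6+8=2
a = 1: 1+1=2, 1+5=6, 1+6=7, 1+7=8, 1+8=9
a = 5: 5+5=10, 5+6=11, 5+7=12, 5+8=13
a = 6: 6+6=12, 6+7=13, 6+8=14
a = 7: 7+7=14, 7+8=15
a = 8: 8+8=16
Distinct sums: {-12, -5, -1, 0, 1, 2, 6, 7, 8, 9, 10, 11, 12, 13, 14, 15, 16}
|A + A| = 17

|A + A| = 17


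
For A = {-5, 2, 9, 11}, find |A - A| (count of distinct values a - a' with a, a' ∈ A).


A - A = {a - a' : a, a' ∈ A}; |A| = 4.
Bounds: 2|A|-1 ≤ |A - A| ≤ |A|² - |A| + 1, i.e. 7 ≤ |A - A| ≤ 13.
Note: 0 ∈ A - A always (from a - a). The set is symmetric: if d ∈ A - A then -d ∈ A - A.
Enumerate nonzero differences d = a - a' with a > a' (then include -d):
Positive differences: {2, 7, 9, 14, 16}
Full difference set: {0} ∪ (positive diffs) ∪ (negative diffs).
|A - A| = 1 + 2·5 = 11 (matches direct enumeration: 11).

|A - A| = 11


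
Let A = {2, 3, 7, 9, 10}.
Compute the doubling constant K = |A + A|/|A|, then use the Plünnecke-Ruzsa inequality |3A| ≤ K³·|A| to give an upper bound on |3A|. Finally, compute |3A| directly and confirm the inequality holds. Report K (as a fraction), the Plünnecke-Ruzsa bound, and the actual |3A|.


|A| = 5.
Step 1: Compute A + A by enumerating all 25 pairs.
A + A = {4, 5, 6, 9, 10, 11, 12, 13, 14, 16, 17, 18, 19, 20}, so |A + A| = 14.
Step 2: Doubling constant K = |A + A|/|A| = 14/5 = 14/5 ≈ 2.8000.
Step 3: Plünnecke-Ruzsa gives |3A| ≤ K³·|A| = (2.8000)³ · 5 ≈ 109.7600.
Step 4: Compute 3A = A + A + A directly by enumerating all triples (a,b,c) ∈ A³; |3A| = 24.
Step 5: Check 24 ≤ 109.7600? Yes ✓.

K = 14/5, Plünnecke-Ruzsa bound K³|A| ≈ 109.7600, |3A| = 24, inequality holds.


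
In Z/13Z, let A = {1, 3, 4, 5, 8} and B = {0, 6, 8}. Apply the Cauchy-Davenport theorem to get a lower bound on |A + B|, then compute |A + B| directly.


Cauchy-Davenport: |A + B| ≥ min(p, |A| + |B| - 1) for A, B nonempty in Z/pZ.
|A| = 5, |B| = 3, p = 13.
CD lower bound = min(13, 5 + 3 - 1) = min(13, 7) = 7.
Compute A + B mod 13 directly:
a = 1: 1+0=1, 1+6=7, 1+8=9
a = 3: 3+0=3, 3+6=9, 3+8=11
a = 4: 4+0=4, 4+6=10, 4+8=12
a = 5: 5+0=5, 5+6=11, 5+8=0
a = 8: 8+0=8, 8+6=1, 8+8=3
A + B = {0, 1, 3, 4, 5, 7, 8, 9, 10, 11, 12}, so |A + B| = 11.
Verify: 11 ≥ 7? Yes ✓.

CD lower bound = 7, actual |A + B| = 11.


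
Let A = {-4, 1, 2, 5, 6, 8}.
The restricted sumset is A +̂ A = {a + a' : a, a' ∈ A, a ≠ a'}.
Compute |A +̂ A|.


Restricted sumset: A +̂ A = {a + a' : a ∈ A, a' ∈ A, a ≠ a'}.
Equivalently, take A + A and drop any sum 2a that is achievable ONLY as a + a for a ∈ A (i.e. sums representable only with equal summands).
Enumerate pairs (a, a') with a < a' (symmetric, so each unordered pair gives one sum; this covers all a ≠ a'):
  -4 + 1 = -3
  -4 + 2 = -2
  -4 + 5 = 1
  -4 + 6 = 2
  -4 + 8 = 4
  1 + 2 = 3
  1 + 5 = 6
  1 + 6 = 7
  1 + 8 = 9
  2 + 5 = 7
  2 + 6 = 8
  2 + 8 = 10
  5 + 6 = 11
  5 + 8 = 13
  6 + 8 = 14
Collected distinct sums: {-3, -2, 1, 2, 3, 4, 6, 7, 8, 9, 10, 11, 13, 14}
|A +̂ A| = 14
(Reference bound: |A +̂ A| ≥ 2|A| - 3 for |A| ≥ 2, with |A| = 6 giving ≥ 9.)

|A +̂ A| = 14


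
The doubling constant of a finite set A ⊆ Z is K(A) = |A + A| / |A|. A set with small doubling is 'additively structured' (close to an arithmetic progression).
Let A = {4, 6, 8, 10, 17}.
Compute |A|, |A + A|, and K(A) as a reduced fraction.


|A| = 5.
Compute A + A by enumerating all 25 pairs.
A + A = {8, 10, 12, 14, 16, 18, 20, 21, 23, 25, 27, 34}, so |A + A| = 12.
K = |A + A| / |A| = 12/5 (already in lowest terms) ≈ 2.4000.
Reference: AP of size 5 gives K = 9/5 ≈ 1.8000; a fully generic set of size 5 gives K ≈ 3.0000.

|A| = 5, |A + A| = 12, K = 12/5.


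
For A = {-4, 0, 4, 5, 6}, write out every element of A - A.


A - A = {a - a' : a, a' ∈ A}.
Compute a - a' for each ordered pair (a, a'):
a = -4: -4--4=0, -4-0=-4, -4-4=-8, -4-5=-9, -4-6=-10
a = 0: 0--4=4, 0-0=0, 0-4=-4, 0-5=-5, 0-6=-6
a = 4: 4--4=8, 4-0=4, 4-4=0, 4-5=-1, 4-6=-2
a = 5: 5--4=9, 5-0=5, 5-4=1, 5-5=0, 5-6=-1
a = 6: 6--4=10, 6-0=6, 6-4=2, 6-5=1, 6-6=0
Collecting distinct values (and noting 0 appears from a-a):
A - A = {-10, -9, -8, -6, -5, -4, -2, -1, 0, 1, 2, 4, 5, 6, 8, 9, 10}
|A - A| = 17

A - A = {-10, -9, -8, -6, -5, -4, -2, -1, 0, 1, 2, 4, 5, 6, 8, 9, 10}


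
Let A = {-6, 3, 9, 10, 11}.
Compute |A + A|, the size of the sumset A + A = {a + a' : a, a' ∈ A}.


A + A = {a + a' : a, a' ∈ A}; |A| = 5.
General bounds: 2|A| - 1 ≤ |A + A| ≤ |A|(|A|+1)/2, i.e. 9 ≤ |A + A| ≤ 15.
Lower bound 2|A|-1 is attained iff A is an arithmetic progression.
Enumerate sums a + a' for a ≤ a' (symmetric, so this suffices):
a = -6: -6+-6=-12, -6+3=-3, -6+9=3, -6+10=4, -6+11=5
a = 3: 3+3=6, 3+9=12, 3+10=13, 3+11=14
a = 9: 9+9=18, 9+10=19, 9+11=20
a = 10: 10+10=20, 10+11=21
a = 11: 11+11=22
Distinct sums: {-12, -3, 3, 4, 5, 6, 12, 13, 14, 18, 19, 20, 21, 22}
|A + A| = 14

|A + A| = 14


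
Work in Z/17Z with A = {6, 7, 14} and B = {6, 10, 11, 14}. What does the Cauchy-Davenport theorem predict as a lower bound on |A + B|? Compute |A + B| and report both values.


Cauchy-Davenport: |A + B| ≥ min(p, |A| + |B| - 1) for A, B nonempty in Z/pZ.
|A| = 3, |B| = 4, p = 17.
CD lower bound = min(17, 3 + 4 - 1) = min(17, 6) = 6.
Compute A + B mod 17 directly:
a = 6: 6+6=12, 6+10=16, 6+11=0, 6+14=3
a = 7: 7+6=13, 7+10=0, 7+11=1, 7+14=4
a = 14: 14+6=3, 14+10=7, 14+11=8, 14+14=11
A + B = {0, 1, 3, 4, 7, 8, 11, 12, 13, 16}, so |A + B| = 10.
Verify: 10 ≥ 6? Yes ✓.

CD lower bound = 6, actual |A + B| = 10.


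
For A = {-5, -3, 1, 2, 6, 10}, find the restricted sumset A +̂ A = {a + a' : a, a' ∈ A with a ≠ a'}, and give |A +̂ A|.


Restricted sumset: A +̂ A = {a + a' : a ∈ A, a' ∈ A, a ≠ a'}.
Equivalently, take A + A and drop any sum 2a that is achievable ONLY as a + a for a ∈ A (i.e. sums representable only with equal summands).
Enumerate pairs (a, a') with a < a' (symmetric, so each unordered pair gives one sum; this covers all a ≠ a'):
  -5 + -3 = -8
  -5 + 1 = -4
  -5 + 2 = -3
  -5 + 6 = 1
  -5 + 10 = 5
  -3 + 1 = -2
  -3 + 2 = -1
  -3 + 6 = 3
  -3 + 10 = 7
  1 + 2 = 3
  1 + 6 = 7
  1 + 10 = 11
  2 + 6 = 8
  2 + 10 = 12
  6 + 10 = 16
Collected distinct sums: {-8, -4, -3, -2, -1, 1, 3, 5, 7, 8, 11, 12, 16}
|A +̂ A| = 13
(Reference bound: |A +̂ A| ≥ 2|A| - 3 for |A| ≥ 2, with |A| = 6 giving ≥ 9.)

|A +̂ A| = 13


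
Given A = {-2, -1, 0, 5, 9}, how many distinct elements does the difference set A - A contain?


A - A = {a - a' : a, a' ∈ A}; |A| = 5.
Bounds: 2|A|-1 ≤ |A - A| ≤ |A|² - |A| + 1, i.e. 9 ≤ |A - A| ≤ 21.
Note: 0 ∈ A - A always (from a - a). The set is symmetric: if d ∈ A - A then -d ∈ A - A.
Enumerate nonzero differences d = a - a' with a > a' (then include -d):
Positive differences: {1, 2, 4, 5, 6, 7, 9, 10, 11}
Full difference set: {0} ∪ (positive diffs) ∪ (negative diffs).
|A - A| = 1 + 2·9 = 19 (matches direct enumeration: 19).

|A - A| = 19


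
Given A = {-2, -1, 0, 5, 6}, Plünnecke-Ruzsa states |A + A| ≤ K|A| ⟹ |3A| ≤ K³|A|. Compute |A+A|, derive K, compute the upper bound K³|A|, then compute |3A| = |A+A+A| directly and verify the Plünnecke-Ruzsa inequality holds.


|A| = 5.
Step 1: Compute A + A by enumerating all 25 pairs.
A + A = {-4, -3, -2, -1, 0, 3, 4, 5, 6, 10, 11, 12}, so |A + A| = 12.
Step 2: Doubling constant K = |A + A|/|A| = 12/5 = 12/5 ≈ 2.4000.
Step 3: Plünnecke-Ruzsa gives |3A| ≤ K³·|A| = (2.4000)³ · 5 ≈ 69.1200.
Step 4: Compute 3A = A + A + A directly by enumerating all triples (a,b,c) ∈ A³; |3A| = 22.
Step 5: Check 22 ≤ 69.1200? Yes ✓.

K = 12/5, Plünnecke-Ruzsa bound K³|A| ≈ 69.1200, |3A| = 22, inequality holds.


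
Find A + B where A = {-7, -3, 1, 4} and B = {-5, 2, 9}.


A + B = {a + b : a ∈ A, b ∈ B}.
Enumerate all |A|·|B| = 4·3 = 12 pairs (a, b) and collect distinct sums.
a = -7: -7+-5=-12, -7+2=-5, -7+9=2
a = -3: -3+-5=-8, -3+2=-1, -3+9=6
a = 1: 1+-5=-4, 1+2=3, 1+9=10
a = 4: 4+-5=-1, 4+2=6, 4+9=13
Collecting distinct sums: A + B = {-12, -8, -5, -4, -1, 2, 3, 6, 10, 13}
|A + B| = 10

A + B = {-12, -8, -5, -4, -1, 2, 3, 6, 10, 13}


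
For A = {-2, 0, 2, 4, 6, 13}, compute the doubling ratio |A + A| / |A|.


|A| = 6.
Compute A + A by enumerating all 36 pairs.
A + A = {-4, -2, 0, 2, 4, 6, 8, 10, 11, 12, 13, 15, 17, 19, 26}, so |A + A| = 15.
K = |A + A| / |A| = 15/6 = 5/2 ≈ 2.5000.
Reference: AP of size 6 gives K = 11/6 ≈ 1.8333; a fully generic set of size 6 gives K ≈ 3.5000.

|A| = 6, |A + A| = 15, K = 15/6 = 5/2.


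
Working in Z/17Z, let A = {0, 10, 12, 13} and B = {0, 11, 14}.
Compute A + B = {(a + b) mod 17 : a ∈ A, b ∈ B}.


Work in Z/17Z: reduce every sum a + b modulo 17.
Enumerate all 12 pairs:
a = 0: 0+0=0, 0+11=11, 0+14=14
a = 10: 10+0=10, 10+11=4, 10+14=7
a = 12: 12+0=12, 12+11=6, 12+14=9
a = 13: 13+0=13, 13+11=7, 13+14=10
Distinct residues collected: {0, 4, 6, 7, 9, 10, 11, 12, 13, 14}
|A + B| = 10 (out of 17 total residues).

A + B = {0, 4, 6, 7, 9, 10, 11, 12, 13, 14}


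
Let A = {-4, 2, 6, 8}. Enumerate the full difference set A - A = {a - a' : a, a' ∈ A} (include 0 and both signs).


A - A = {a - a' : a, a' ∈ A}.
Compute a - a' for each ordered pair (a, a'):
a = -4: -4--4=0, -4-2=-6, -4-6=-10, -4-8=-12
a = 2: 2--4=6, 2-2=0, 2-6=-4, 2-8=-6
a = 6: 6--4=10, 6-2=4, 6-6=0, 6-8=-2
a = 8: 8--4=12, 8-2=6, 8-6=2, 8-8=0
Collecting distinct values (and noting 0 appears from a-a):
A - A = {-12, -10, -6, -4, -2, 0, 2, 4, 6, 10, 12}
|A - A| = 11

A - A = {-12, -10, -6, -4, -2, 0, 2, 4, 6, 10, 12}


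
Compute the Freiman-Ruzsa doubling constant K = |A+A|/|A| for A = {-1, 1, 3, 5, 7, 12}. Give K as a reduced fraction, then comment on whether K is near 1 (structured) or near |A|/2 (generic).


|A| = 6.
Compute A + A by enumerating all 36 pairs.
A + A = {-2, 0, 2, 4, 6, 8, 10, 11, 12, 13, 14, 15, 17, 19, 24}, so |A + A| = 15.
K = |A + A| / |A| = 15/6 = 5/2 ≈ 2.5000.
Reference: AP of size 6 gives K = 11/6 ≈ 1.8333; a fully generic set of size 6 gives K ≈ 3.5000.

|A| = 6, |A + A| = 15, K = 15/6 = 5/2.


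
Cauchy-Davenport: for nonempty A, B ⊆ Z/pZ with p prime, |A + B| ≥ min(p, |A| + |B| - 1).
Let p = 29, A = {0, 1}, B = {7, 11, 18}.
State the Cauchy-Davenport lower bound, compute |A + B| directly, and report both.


Cauchy-Davenport: |A + B| ≥ min(p, |A| + |B| - 1) for A, B nonempty in Z/pZ.
|A| = 2, |B| = 3, p = 29.
CD lower bound = min(29, 2 + 3 - 1) = min(29, 4) = 4.
Compute A + B mod 29 directly:
a = 0: 0+7=7, 0+11=11, 0+18=18
a = 1: 1+7=8, 1+11=12, 1+18=19
A + B = {7, 8, 11, 12, 18, 19}, so |A + B| = 6.
Verify: 6 ≥ 4? Yes ✓.

CD lower bound = 4, actual |A + B| = 6.


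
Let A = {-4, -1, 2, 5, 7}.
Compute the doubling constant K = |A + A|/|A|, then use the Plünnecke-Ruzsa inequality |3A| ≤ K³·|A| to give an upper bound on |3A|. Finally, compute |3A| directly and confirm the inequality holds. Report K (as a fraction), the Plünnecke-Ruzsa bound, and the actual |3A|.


|A| = 5.
Step 1: Compute A + A by enumerating all 25 pairs.
A + A = {-8, -5, -2, 1, 3, 4, 6, 7, 9, 10, 12, 14}, so |A + A| = 12.
Step 2: Doubling constant K = |A + A|/|A| = 12/5 = 12/5 ≈ 2.4000.
Step 3: Plünnecke-Ruzsa gives |3A| ≤ K³·|A| = (2.4000)³ · 5 ≈ 69.1200.
Step 4: Compute 3A = A + A + A directly by enumerating all triples (a,b,c) ∈ A³; |3A| = 22.
Step 5: Check 22 ≤ 69.1200? Yes ✓.

K = 12/5, Plünnecke-Ruzsa bound K³|A| ≈ 69.1200, |3A| = 22, inequality holds.


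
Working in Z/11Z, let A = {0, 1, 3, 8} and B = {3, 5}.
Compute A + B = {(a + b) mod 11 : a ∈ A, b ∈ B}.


Work in Z/11Z: reduce every sum a + b modulo 11.
Enumerate all 8 pairs:
a = 0: 0+3=3, 0+5=5
a = 1: 1+3=4, 1+5=6
a = 3: 3+3=6, 3+5=8
a = 8: 8+3=0, 8+5=2
Distinct residues collected: {0, 2, 3, 4, 5, 6, 8}
|A + B| = 7 (out of 11 total residues).

A + B = {0, 2, 3, 4, 5, 6, 8}


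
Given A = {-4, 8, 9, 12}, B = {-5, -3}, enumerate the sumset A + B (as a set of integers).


A + B = {a + b : a ∈ A, b ∈ B}.
Enumerate all |A|·|B| = 4·2 = 8 pairs (a, b) and collect distinct sums.
a = -4: -4+-5=-9, -4+-3=-7
a = 8: 8+-5=3, 8+-3=5
a = 9: 9+-5=4, 9+-3=6
a = 12: 12+-5=7, 12+-3=9
Collecting distinct sums: A + B = {-9, -7, 3, 4, 5, 6, 7, 9}
|A + B| = 8

A + B = {-9, -7, 3, 4, 5, 6, 7, 9}


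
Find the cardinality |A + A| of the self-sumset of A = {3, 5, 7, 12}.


A + A = {a + a' : a, a' ∈ A}; |A| = 4.
General bounds: 2|A| - 1 ≤ |A + A| ≤ |A|(|A|+1)/2, i.e. 7 ≤ |A + A| ≤ 10.
Lower bound 2|A|-1 is attained iff A is an arithmetic progression.
Enumerate sums a + a' for a ≤ a' (symmetric, so this suffices):
a = 3: 3+3=6, 3+5=8, 3+7=10, 3+12=15
a = 5: 5+5=10, 5+7=12, 5+12=17
a = 7: 7+7=14, 7+12=19
a = 12: 12+12=24
Distinct sums: {6, 8, 10, 12, 14, 15, 17, 19, 24}
|A + A| = 9

|A + A| = 9


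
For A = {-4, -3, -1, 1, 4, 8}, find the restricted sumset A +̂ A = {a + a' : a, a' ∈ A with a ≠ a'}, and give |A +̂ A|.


Restricted sumset: A +̂ A = {a + a' : a ∈ A, a' ∈ A, a ≠ a'}.
Equivalently, take A + A and drop any sum 2a that is achievable ONLY as a + a for a ∈ A (i.e. sums representable only with equal summands).
Enumerate pairs (a, a') with a < a' (symmetric, so each unordered pair gives one sum; this covers all a ≠ a'):
  -4 + -3 = -7
  -4 + -1 = -5
  -4 + 1 = -3
  -4 + 4 = 0
  -4 + 8 = 4
  -3 + -1 = -4
  -3 + 1 = -2
  -3 + 4 = 1
  -3 + 8 = 5
  -1 + 1 = 0
  -1 + 4 = 3
  -1 + 8 = 7
  1 + 4 = 5
  1 + 8 = 9
  4 + 8 = 12
Collected distinct sums: {-7, -5, -4, -3, -2, 0, 1, 3, 4, 5, 7, 9, 12}
|A +̂ A| = 13
(Reference bound: |A +̂ A| ≥ 2|A| - 3 for |A| ≥ 2, with |A| = 6 giving ≥ 9.)

|A +̂ A| = 13


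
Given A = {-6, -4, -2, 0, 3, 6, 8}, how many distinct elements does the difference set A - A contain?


A - A = {a - a' : a, a' ∈ A}; |A| = 7.
Bounds: 2|A|-1 ≤ |A - A| ≤ |A|² - |A| + 1, i.e. 13 ≤ |A - A| ≤ 43.
Note: 0 ∈ A - A always (from a - a). The set is symmetric: if d ∈ A - A then -d ∈ A - A.
Enumerate nonzero differences d = a - a' with a > a' (then include -d):
Positive differences: {2, 3, 4, 5, 6, 7, 8, 9, 10, 12, 14}
Full difference set: {0} ∪ (positive diffs) ∪ (negative diffs).
|A - A| = 1 + 2·11 = 23 (matches direct enumeration: 23).

|A - A| = 23


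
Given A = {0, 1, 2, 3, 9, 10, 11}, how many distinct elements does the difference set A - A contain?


A - A = {a - a' : a, a' ∈ A}; |A| = 7.
Bounds: 2|A|-1 ≤ |A - A| ≤ |A|² - |A| + 1, i.e. 13 ≤ |A - A| ≤ 43.
Note: 0 ∈ A - A always (from a - a). The set is symmetric: if d ∈ A - A then -d ∈ A - A.
Enumerate nonzero differences d = a - a' with a > a' (then include -d):
Positive differences: {1, 2, 3, 6, 7, 8, 9, 10, 11}
Full difference set: {0} ∪ (positive diffs) ∪ (negative diffs).
|A - A| = 1 + 2·9 = 19 (matches direct enumeration: 19).

|A - A| = 19


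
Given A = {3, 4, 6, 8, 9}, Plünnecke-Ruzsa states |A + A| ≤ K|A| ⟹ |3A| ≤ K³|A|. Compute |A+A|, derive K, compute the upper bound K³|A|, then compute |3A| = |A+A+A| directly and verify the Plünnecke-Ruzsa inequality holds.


|A| = 5.
Step 1: Compute A + A by enumerating all 25 pairs.
A + A = {6, 7, 8, 9, 10, 11, 12, 13, 14, 15, 16, 17, 18}, so |A + A| = 13.
Step 2: Doubling constant K = |A + A|/|A| = 13/5 = 13/5 ≈ 2.6000.
Step 3: Plünnecke-Ruzsa gives |3A| ≤ K³·|A| = (2.6000)³ · 5 ≈ 87.8800.
Step 4: Compute 3A = A + A + A directly by enumerating all triples (a,b,c) ∈ A³; |3A| = 19.
Step 5: Check 19 ≤ 87.8800? Yes ✓.

K = 13/5, Plünnecke-Ruzsa bound K³|A| ≈ 87.8800, |3A| = 19, inequality holds.
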